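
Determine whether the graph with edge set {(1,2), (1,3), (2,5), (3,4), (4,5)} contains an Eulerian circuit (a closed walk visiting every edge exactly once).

Step 1: Find the degree of each vertex:
  deg(1) = 2
  deg(2) = 2
  deg(3) = 2
  deg(4) = 2
  deg(5) = 2

Step 2: Count vertices with odd degree:
  All vertices have even degree (0 odd-degree vertices)

Step 3: Apply Euler's theorem:
  - Eulerian circuit exists iff graph is connected and all vertices have even degree
  - Eulerian path exists iff graph is connected and has 0 or 2 odd-degree vertices

Graph is connected with 0 odd-degree vertices.
Both Eulerian circuit and Eulerian path exist.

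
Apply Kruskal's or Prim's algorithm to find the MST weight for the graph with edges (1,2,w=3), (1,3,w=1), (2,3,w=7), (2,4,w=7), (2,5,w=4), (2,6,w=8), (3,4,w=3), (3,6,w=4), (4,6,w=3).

Apply Kruskal's algorithm (sort edges by weight, add if no cycle):

Sorted edges by weight:
  (1,3) w=1
  (1,2) w=3
  (3,4) w=3
  (4,6) w=3
  (2,5) w=4
  (3,6) w=4
  (2,4) w=7
  (2,3) w=7
  (2,6) w=8

Add edge (1,3) w=1 -- no cycle. Running total: 1
Add edge (1,2) w=3 -- no cycle. Running total: 4
Add edge (3,4) w=3 -- no cycle. Running total: 7
Add edge (4,6) w=3 -- no cycle. Running total: 10
Add edge (2,5) w=4 -- no cycle. Running total: 14

MST edges: (1,3,w=1), (1,2,w=3), (3,4,w=3), (4,6,w=3), (2,5,w=4)
Total MST weight: 1 + 3 + 3 + 3 + 4 = 14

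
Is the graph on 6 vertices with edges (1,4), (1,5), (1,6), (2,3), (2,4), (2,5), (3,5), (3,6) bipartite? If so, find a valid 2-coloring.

Step 1: Attempt 2-coloring using BFS:
  Start at vertex 1, assign color 0
  Color vertex 4 with color 1 (neighbor of 1)
  Color vertex 5 with color 1 (neighbor of 1)
  Color vertex 6 with color 1 (neighbor of 1)
  Color vertex 2 with color 0 (neighbor of 4)
  Color vertex 3 with color 0 (neighbor of 5)

Step 2: Conflict found! Vertices 2 and 3 are adjacent but have the same color.
This means the graph contains an odd cycle.

The graph is NOT bipartite.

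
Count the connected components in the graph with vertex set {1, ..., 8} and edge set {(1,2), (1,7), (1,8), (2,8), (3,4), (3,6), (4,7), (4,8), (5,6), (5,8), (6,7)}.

Step 1: Build adjacency list from edges:
  1: 2, 7, 8
  2: 1, 8
  3: 4, 6
  4: 3, 7, 8
  5: 6, 8
  6: 3, 5, 7
  7: 1, 4, 6
  8: 1, 2, 4, 5

Step 2: Run BFS/DFS from vertex 1:
  Visited: {1, 2, 7, 8, 4, 6, 5, 3}
  Reached 8 of 8 vertices

Step 3: All 8 vertices reached from vertex 1, so the graph is connected.
Number of connected components: 1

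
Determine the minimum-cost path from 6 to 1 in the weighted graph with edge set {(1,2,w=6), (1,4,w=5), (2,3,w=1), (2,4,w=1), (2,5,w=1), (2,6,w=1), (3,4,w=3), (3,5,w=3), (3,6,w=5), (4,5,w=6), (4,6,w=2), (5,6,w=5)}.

Step 1: Build adjacency list with weights:
  1: 2(w=6), 4(w=5)
  2: 1(w=6), 3(w=1), 4(w=1), 5(w=1), 6(w=1)
  3: 2(w=1), 4(w=3), 5(w=3), 6(w=5)
  4: 1(w=5), 2(w=1), 3(w=3), 5(w=6), 6(w=2)
  5: 2(w=1), 3(w=3), 4(w=6), 6(w=5)
  6: 2(w=1), 3(w=5), 4(w=2), 5(w=5)

Step 2: Apply Dijkstra's algorithm from vertex 6:
  Visit vertex 6 (distance=0)
    Update dist[2] = 1
    Update dist[3] = 5
    Update dist[4] = 2
    Update dist[5] = 5
  Visit vertex 2 (distance=1)
    Update dist[1] = 7
    Update dist[3] = 2
    Update dist[5] = 2
  Visit vertex 3 (distance=2)
  Visit vertex 4 (distance=2)
  Visit vertex 5 (distance=2)
  Visit vertex 1 (distance=7)

Step 3: Shortest path: 6 -> 4 -> 1
Total weight: 2 + 5 = 7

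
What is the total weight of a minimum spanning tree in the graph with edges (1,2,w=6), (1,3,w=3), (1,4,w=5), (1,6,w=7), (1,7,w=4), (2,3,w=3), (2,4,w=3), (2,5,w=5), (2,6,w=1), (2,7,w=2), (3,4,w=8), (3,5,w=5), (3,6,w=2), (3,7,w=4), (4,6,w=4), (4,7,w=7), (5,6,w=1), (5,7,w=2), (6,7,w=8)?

Apply Kruskal's algorithm (sort edges by weight, add if no cycle):

Sorted edges by weight:
  (2,6) w=1
  (5,6) w=1
  (2,7) w=2
  (3,6) w=2
  (5,7) w=2
  (1,3) w=3
  (2,3) w=3
  (2,4) w=3
  (1,7) w=4
  (3,7) w=4
  (4,6) w=4
  (1,4) w=5
  (2,5) w=5
  (3,5) w=5
  (1,2) w=6
  (1,6) w=7
  (4,7) w=7
  (3,4) w=8
  (6,7) w=8

Add edge (2,6) w=1 -- no cycle. Running total: 1
Add edge (5,6) w=1 -- no cycle. Running total: 2
Add edge (2,7) w=2 -- no cycle. Running total: 4
Add edge (3,6) w=2 -- no cycle. Running total: 6
Skip edge (5,7) w=2 -- would create cycle
Add edge (1,3) w=3 -- no cycle. Running total: 9
Skip edge (2,3) w=3 -- would create cycle
Add edge (2,4) w=3 -- no cycle. Running total: 12

MST edges: (2,6,w=1), (5,6,w=1), (2,7,w=2), (3,6,w=2), (1,3,w=3), (2,4,w=3)
Total MST weight: 1 + 1 + 2 + 2 + 3 + 3 = 12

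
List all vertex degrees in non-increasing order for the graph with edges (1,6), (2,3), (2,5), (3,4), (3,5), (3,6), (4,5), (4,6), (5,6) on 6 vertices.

Step 1: Count edges incident to each vertex:
  deg(1) = 1 (neighbors: 6)
  deg(2) = 2 (neighbors: 3, 5)
  deg(3) = 4 (neighbors: 2, 4, 5, 6)
  deg(4) = 3 (neighbors: 3, 5, 6)
  deg(5) = 4 (neighbors: 2, 3, 4, 6)
  deg(6) = 4 (neighbors: 1, 3, 4, 5)

Step 2: Sort degrees in non-increasing order:
  Degrees: [1, 2, 4, 3, 4, 4] -> sorted: [4, 4, 4, 3, 2, 1]

Degree sequence: [4, 4, 4, 3, 2, 1]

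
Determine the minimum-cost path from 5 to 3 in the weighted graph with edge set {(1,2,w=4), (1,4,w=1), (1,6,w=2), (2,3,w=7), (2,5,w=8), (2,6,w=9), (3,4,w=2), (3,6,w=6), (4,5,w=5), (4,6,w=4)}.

Step 1: Build adjacency list with weights:
  1: 2(w=4), 4(w=1), 6(w=2)
  2: 1(w=4), 3(w=7), 5(w=8), 6(w=9)
  3: 2(w=7), 4(w=2), 6(w=6)
  4: 1(w=1), 3(w=2), 5(w=5), 6(w=4)
  5: 2(w=8), 4(w=5)
  6: 1(w=2), 2(w=9), 3(w=6), 4(w=4)

Step 2: Apply Dijkstra's algorithm from vertex 5:
  Visit vertex 5 (distance=0)
    Update dist[2] = 8
    Update dist[4] = 5
  Visit vertex 4 (distance=5)
    Update dist[1] = 6
    Update dist[3] = 7
    Update dist[6] = 9
  Visit vertex 1 (distance=6)
    Update dist[6] = 8
  Visit vertex 3 (distance=7)

Step 3: Shortest path: 5 -> 4 -> 3
Total weight: 5 + 2 = 7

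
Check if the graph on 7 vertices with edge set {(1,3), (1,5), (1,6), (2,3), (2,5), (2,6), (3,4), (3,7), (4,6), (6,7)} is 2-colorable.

Step 1: Attempt 2-coloring using BFS:
  Start at vertex 1, assign color 0
  Color vertex 3 with color 1 (neighbor of 1)
  Color vertex 5 with color 1 (neighbor of 1)
  Color vertex 6 with color 1 (neighbor of 1)
  Color vertex 2 with color 0 (neighbor of 3)
  Color vertex 4 with color 0 (neighbor of 3)
  Color vertex 7 with color 0 (neighbor of 3)

Step 2: 2-coloring succeeded. No conflicts found.
  Set A (color 0): {1, 2, 4, 7}
  Set B (color 1): {3, 5, 6}

The graph is bipartite with partition {1, 2, 4, 7}, {3, 5, 6}.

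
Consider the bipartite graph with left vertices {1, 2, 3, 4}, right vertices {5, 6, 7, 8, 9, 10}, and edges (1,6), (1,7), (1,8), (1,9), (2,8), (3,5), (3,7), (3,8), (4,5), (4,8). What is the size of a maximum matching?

Step 1: List the neighbors of each left vertex:
  1: 6, 7, 8, 9
  2: 8
  3: 5, 7, 8
  4: 5, 8

Step 2: Greedily match left vertices, then look for augmenting paths:
  Match 1 -- 6
  Match 2 -- 8
  Match 3 -- 7
  Match 4 -- 5
  No augmenting path remains.

Step 3: Verify this is maximum:
  Matching size 4 = min(|L|, |R|) = min(4, 6), which is an upper bound, so this matching is maximum.

Maximum matching: {(1,6), (2,8), (3,7), (4,5)}
Size: 4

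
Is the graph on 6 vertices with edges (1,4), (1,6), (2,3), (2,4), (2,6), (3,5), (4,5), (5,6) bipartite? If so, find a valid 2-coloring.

Step 1: Attempt 2-coloring using BFS:
  Start at vertex 1, assign color 0
  Color vertex 4 with color 1 (neighbor of 1)
  Color vertex 6 with color 1 (neighbor of 1)
  Color vertex 2 with color 0 (neighbor of 4)
  Color vertex 5 with color 0 (neighbor of 4)
  Color vertex 3 with color 1 (neighbor of 2)

Step 2: 2-coloring succeeded. No conflicts found.
  Set A (color 0): {1, 2, 5}
  Set B (color 1): {3, 4, 6}

The graph is bipartite with partition {1, 2, 5}, {3, 4, 6}.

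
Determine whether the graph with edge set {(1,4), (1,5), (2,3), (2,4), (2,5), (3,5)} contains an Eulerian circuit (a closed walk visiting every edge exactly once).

Step 1: Find the degree of each vertex:
  deg(1) = 2
  deg(2) = 3
  deg(3) = 2
  deg(4) = 2
  deg(5) = 3

Step 2: Count vertices with odd degree:
  Odd-degree vertices: 2, 5 (2 total)

Step 3: Apply Euler's theorem:
  - Eulerian circuit exists iff graph is connected and all vertices have even degree
  - Eulerian path exists iff graph is connected and has 0 or 2 odd-degree vertices

Graph is connected with exactly 2 odd-degree vertices (2, 5).
Eulerian path exists (starting and ending at the odd-degree vertices), but no Eulerian circuit.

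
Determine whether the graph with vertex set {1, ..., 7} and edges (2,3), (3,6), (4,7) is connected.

Step 1: Build adjacency list from edges:
  1: (none)
  2: 3
  3: 2, 6
  4: 7
  5: (none)
  6: 3
  7: 4

Step 2: Run BFS/DFS from vertex 1:
  Visited: {1}
  Reached 1 of 7 vertices

Step 3: Only 1 of 7 vertices reached. Graph is disconnected.
Connected components: {1}, {2, 3, 6}, {4, 7}, {5}
Answer: No, the graph is not connected (4 components).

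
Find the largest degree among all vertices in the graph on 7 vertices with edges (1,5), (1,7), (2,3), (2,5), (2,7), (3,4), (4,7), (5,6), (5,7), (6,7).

Step 1: Count edges incident to each vertex:
  deg(1) = 2 (neighbors: 5, 7)
  deg(2) = 3 (neighbors: 3, 5, 7)
  deg(3) = 2 (neighbors: 2, 4)
  deg(4) = 2 (neighbors: 3, 7)
  deg(5) = 4 (neighbors: 1, 2, 6, 7)
  deg(6) = 2 (neighbors: 5, 7)
  deg(7) = 5 (neighbors: 1, 2, 4, 5, 6)

Step 2: Find maximum:
  max(2, 3, 2, 2, 4, 2, 5) = 5 (vertex 7)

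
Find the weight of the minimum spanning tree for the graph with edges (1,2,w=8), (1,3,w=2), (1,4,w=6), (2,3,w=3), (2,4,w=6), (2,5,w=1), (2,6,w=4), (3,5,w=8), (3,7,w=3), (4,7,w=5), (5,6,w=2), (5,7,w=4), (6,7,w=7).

Apply Kruskal's algorithm (sort edges by weight, add if no cycle):

Sorted edges by weight:
  (2,5) w=1
  (1,3) w=2
  (5,6) w=2
  (2,3) w=3
  (3,7) w=3
  (2,6) w=4
  (5,7) w=4
  (4,7) w=5
  (1,4) w=6
  (2,4) w=6
  (6,7) w=7
  (1,2) w=8
  (3,5) w=8

Add edge (2,5) w=1 -- no cycle. Running total: 1
Add edge (1,3) w=2 -- no cycle. Running total: 3
Add edge (5,6) w=2 -- no cycle. Running total: 5
Add edge (2,3) w=3 -- no cycle. Running total: 8
Add edge (3,7) w=3 -- no cycle. Running total: 11
Skip edge (2,6) w=4 -- would create cycle
Skip edge (5,7) w=4 -- would create cycle
Add edge (4,7) w=5 -- no cycle. Running total: 16

MST edges: (2,5,w=1), (1,3,w=2), (5,6,w=2), (2,3,w=3), (3,7,w=3), (4,7,w=5)
Total MST weight: 1 + 2 + 2 + 3 + 3 + 5 = 16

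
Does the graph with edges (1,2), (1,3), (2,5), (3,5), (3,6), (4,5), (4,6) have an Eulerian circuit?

Step 1: Find the degree of each vertex:
  deg(1) = 2
  deg(2) = 2
  deg(3) = 3
  deg(4) = 2
  deg(5) = 3
  deg(6) = 2

Step 2: Count vertices with odd degree:
  Odd-degree vertices: 3, 5 (2 total)

Step 3: Apply Euler's theorem:
  - Eulerian circuit exists iff graph is connected and all vertices have even degree
  - Eulerian path exists iff graph is connected and has 0 or 2 odd-degree vertices

Graph is connected with exactly 2 odd-degree vertices (3, 5).
Eulerian path exists (starting and ending at the odd-degree vertices), but no Eulerian circuit.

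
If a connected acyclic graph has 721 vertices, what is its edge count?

A tree on n vertices always has exactly n - 1 edges.
For n = 721: edges = 721 - 1 = 720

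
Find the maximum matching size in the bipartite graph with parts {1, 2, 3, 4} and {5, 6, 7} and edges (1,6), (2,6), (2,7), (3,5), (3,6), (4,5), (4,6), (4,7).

Step 1: List the neighbors of each left vertex:
  1: 6
  2: 6, 7
  3: 5, 6
  4: 5, 6, 7

Step 2: Greedily match left vertices, then look for augmenting paths:
  Match 1 -- 6
  Match 2 -- 7
  Match 3 -- 5
  No augmenting path remains.

Step 3: Verify this is maximum:
  Matching size 3 = min(|L|, |R|) = min(4, 3), which is an upper bound, so this matching is maximum.

Maximum matching: {(1,6), (2,7), (3,5)}
Size: 3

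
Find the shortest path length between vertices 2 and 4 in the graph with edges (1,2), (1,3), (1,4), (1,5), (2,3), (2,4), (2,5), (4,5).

Step 1: Build adjacency list:
  1: 2, 3, 4, 5
  2: 1, 3, 4, 5
  3: 1, 2
  4: 1, 2, 5
  5: 1, 2, 4

Step 2: BFS from vertex 2 to find shortest path to 4:
  vertex 1 reached at distance 1
  vertex 3 reached at distance 1
  vertex 4 reached at distance 1

Step 3: Shortest path: 2 -> 4
Path length: 1 edge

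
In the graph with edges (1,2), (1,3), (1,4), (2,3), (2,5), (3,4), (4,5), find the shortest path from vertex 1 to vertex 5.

Step 1: Build adjacency list:
  1: 2, 3, 4
  2: 1, 3, 5
  3: 1, 2, 4
  4: 1, 3, 5
  5: 2, 4

Step 2: BFS from vertex 1 to find shortest path to 5:
  vertex 2 reached at distance 1
  vertex 3 reached at distance 1
  vertex 4 reached at distance 1
  vertex 5 reached at distance 2

Step 3: Shortest path: 1 -> 2 -> 5
Path length: 2 edges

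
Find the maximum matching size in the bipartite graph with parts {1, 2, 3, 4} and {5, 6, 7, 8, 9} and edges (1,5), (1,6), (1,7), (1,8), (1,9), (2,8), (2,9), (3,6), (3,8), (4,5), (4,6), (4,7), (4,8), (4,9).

Step 1: List the neighbors of each left vertex:
  1: 5, 6, 7, 8, 9
  2: 8, 9
  3: 6, 8
  4: 5, 6, 7, 8, 9

Step 2: Greedily match left vertices, then look for augmenting paths:
  Match 1 -- 5
  Match 2 -- 8
  Match 3 -- 6
  Match 4 -- 7
  No augmenting path remains.

Step 3: Verify this is maximum:
  Matching size 4 = min(|L|, |R|) = min(4, 5), which is an upper bound, so this matching is maximum.

Maximum matching: {(1,5), (2,8), (3,6), (4,7)}
Size: 4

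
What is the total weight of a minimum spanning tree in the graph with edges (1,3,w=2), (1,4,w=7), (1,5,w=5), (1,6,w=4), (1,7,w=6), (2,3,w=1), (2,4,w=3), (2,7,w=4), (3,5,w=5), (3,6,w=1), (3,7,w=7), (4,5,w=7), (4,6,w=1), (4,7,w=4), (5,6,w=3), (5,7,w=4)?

Apply Kruskal's algorithm (sort edges by weight, add if no cycle):

Sorted edges by weight:
  (2,3) w=1
  (3,6) w=1
  (4,6) w=1
  (1,3) w=2
  (2,4) w=3
  (5,6) w=3
  (1,6) w=4
  (2,7) w=4
  (4,7) w=4
  (5,7) w=4
  (1,5) w=5
  (3,5) w=5
  (1,7) w=6
  (1,4) w=7
  (3,7) w=7
  (4,5) w=7

Add edge (2,3) w=1 -- no cycle. Running total: 1
Add edge (3,6) w=1 -- no cycle. Running total: 2
Add edge (4,6) w=1 -- no cycle. Running total: 3
Add edge (1,3) w=2 -- no cycle. Running total: 5
Skip edge (2,4) w=3 -- would create cycle
Add edge (5,6) w=3 -- no cycle. Running total: 8
Skip edge (1,6) w=4 -- would create cycle
Add edge (2,7) w=4 -- no cycle. Running total: 12

MST edges: (2,3,w=1), (3,6,w=1), (4,6,w=1), (1,3,w=2), (5,6,w=3), (2,7,w=4)
Total MST weight: 1 + 1 + 1 + 2 + 3 + 4 = 12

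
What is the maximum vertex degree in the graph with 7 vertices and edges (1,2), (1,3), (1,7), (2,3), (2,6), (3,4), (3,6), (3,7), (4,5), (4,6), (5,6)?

Step 1: Count edges incident to each vertex:
  deg(1) = 3 (neighbors: 2, 3, 7)
  deg(2) = 3 (neighbors: 1, 3, 6)
  deg(3) = 5 (neighbors: 1, 2, 4, 6, 7)
  deg(4) = 3 (neighbors: 3, 5, 6)
  deg(5) = 2 (neighbors: 4, 6)
  deg(6) = 4 (neighbors: 2, 3, 4, 5)
  deg(7) = 2 (neighbors: 1, 3)

Step 2: Find maximum:
  max(3, 3, 5, 3, 2, 4, 2) = 5 (vertex 3)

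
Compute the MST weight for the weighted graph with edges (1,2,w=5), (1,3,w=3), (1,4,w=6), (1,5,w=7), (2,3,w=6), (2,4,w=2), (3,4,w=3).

Apply Kruskal's algorithm (sort edges by weight, add if no cycle):

Sorted edges by weight:
  (2,4) w=2
  (1,3) w=3
  (3,4) w=3
  (1,2) w=5
  (1,4) w=6
  (2,3) w=6
  (1,5) w=7

Add edge (2,4) w=2 -- no cycle. Running total: 2
Add edge (1,3) w=3 -- no cycle. Running total: 5
Add edge (3,4) w=3 -- no cycle. Running total: 8
Skip edge (1,2) w=5 -- would create cycle
Skip edge (1,4) w=6 -- would create cycle
Skip edge (2,3) w=6 -- would create cycle
Add edge (1,5) w=7 -- no cycle. Running total: 15

MST edges: (2,4,w=2), (1,3,w=3), (3,4,w=3), (1,5,w=7)
Total MST weight: 2 + 3 + 3 + 7 = 15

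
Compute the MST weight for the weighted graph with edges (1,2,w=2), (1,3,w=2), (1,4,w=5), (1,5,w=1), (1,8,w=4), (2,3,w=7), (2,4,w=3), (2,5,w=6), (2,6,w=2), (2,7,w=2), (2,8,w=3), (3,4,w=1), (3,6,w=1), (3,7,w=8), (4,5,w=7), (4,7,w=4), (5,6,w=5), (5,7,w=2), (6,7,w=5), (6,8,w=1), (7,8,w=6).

Apply Kruskal's algorithm (sort edges by weight, add if no cycle):

Sorted edges by weight:
  (1,5) w=1
  (3,4) w=1
  (3,6) w=1
  (6,8) w=1
  (1,3) w=2
  (1,2) w=2
  (2,6) w=2
  (2,7) w=2
  (5,7) w=2
  (2,4) w=3
  (2,8) w=3
  (1,8) w=4
  (4,7) w=4
  (1,4) w=5
  (5,6) w=5
  (6,7) w=5
  (2,5) w=6
  (7,8) w=6
  (2,3) w=7
  (4,5) w=7
  (3,7) w=8

Add edge (1,5) w=1 -- no cycle. Running total: 1
Add edge (3,4) w=1 -- no cycle. Running total: 2
Add edge (3,6) w=1 -- no cycle. Running total: 3
Add edge (6,8) w=1 -- no cycle. Running total: 4
Add edge (1,3) w=2 -- no cycle. Running total: 6
Add edge (1,2) w=2 -- no cycle. Running total: 8
Skip edge (2,6) w=2 -- would create cycle
Add edge (2,7) w=2 -- no cycle. Running total: 10

MST edges: (1,5,w=1), (3,4,w=1), (3,6,w=1), (6,8,w=1), (1,3,w=2), (1,2,w=2), (2,7,w=2)
Total MST weight: 1 + 1 + 1 + 1 + 2 + 2 + 2 = 10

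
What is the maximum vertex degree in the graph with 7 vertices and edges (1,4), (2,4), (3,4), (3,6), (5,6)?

Step 1: Count edges incident to each vertex:
  deg(1) = 1 (neighbors: 4)
  deg(2) = 1 (neighbors: 4)
  deg(3) = 2 (neighbors: 4, 6)
  deg(4) = 3 (neighbors: 1, 2, 3)
  deg(5) = 1 (neighbors: 6)
  deg(6) = 2 (neighbors: 3, 5)
  deg(7) = 0 (neighbors: none)

Step 2: Find maximum:
  max(1, 1, 2, 3, 1, 2, 0) = 3 (vertex 4)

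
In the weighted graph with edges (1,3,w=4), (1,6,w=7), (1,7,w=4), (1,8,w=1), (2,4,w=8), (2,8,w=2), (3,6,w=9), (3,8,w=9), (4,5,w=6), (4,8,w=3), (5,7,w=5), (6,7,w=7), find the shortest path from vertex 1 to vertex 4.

Step 1: Build adjacency list with weights:
  1: 3(w=4), 6(w=7), 7(w=4), 8(w=1)
  2: 4(w=8), 8(w=2)
  3: 1(w=4), 6(w=9), 8(w=9)
  4: 2(w=8), 5(w=6), 8(w=3)
  5: 4(w=6), 7(w=5)
  6: 1(w=7), 3(w=9), 7(w=7)
  7: 1(w=4), 5(w=5), 6(w=7)
  8: 1(w=1), 2(w=2), 3(w=9), 4(w=3)

Step 2: Apply Dijkstra's algorithm from vertex 1:
  Visit vertex 1 (distance=0)
    Update dist[3] = 4
    Update dist[6] = 7
    Update dist[7] = 4
    Update dist[8] = 1
  Visit vertex 8 (distance=1)
    Update dist[2] = 3
    Update dist[4] = 4
  Visit vertex 2 (distance=3)
  Visit vertex 3 (distance=4)
  Visit vertex 4 (distance=4)
    Update dist[5] = 10

Step 3: Shortest path: 1 -> 8 -> 4
Total weight: 1 + 3 = 4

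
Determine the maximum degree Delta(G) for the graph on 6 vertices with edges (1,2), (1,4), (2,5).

Step 1: Count edges incident to each vertex:
  deg(1) = 2 (neighbors: 2, 4)
  deg(2) = 2 (neighbors: 1, 5)
  deg(3) = 0 (neighbors: none)
  deg(4) = 1 (neighbors: 1)
  deg(5) = 1 (neighbors: 2)
  deg(6) = 0 (neighbors: none)

Step 2: Find maximum:
  max(2, 2, 0, 1, 1, 0) = 2 (vertex 1)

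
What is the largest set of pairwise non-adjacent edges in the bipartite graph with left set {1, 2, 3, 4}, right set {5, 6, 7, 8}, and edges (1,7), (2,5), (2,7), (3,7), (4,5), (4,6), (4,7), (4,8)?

Step 1: List the neighbors of each left vertex:
  1: 7
  2: 5, 7
  3: 7
  4: 5, 6, 7, 8

Step 2: Greedily match left vertices, then look for augmenting paths:
  Match 1 -- 7
  Match 2 -- 5
  Match 4 -- 6
  No augmenting path remains.

Step 3: Verify this is maximum:
  Matching has size 3. The vertex set {2, 4, 7} covers every edge and has size 3; any matching has at most one edge per cover vertex, so 3 is maximum (König's theorem).

Maximum matching: {(1,7), (2,5), (4,6)}
Size: 3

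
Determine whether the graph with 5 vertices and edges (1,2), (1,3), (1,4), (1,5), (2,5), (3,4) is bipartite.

Step 1: Attempt 2-coloring using BFS:
  Start at vertex 1, assign color 0
  Color vertex 2 with color 1 (neighbor of 1)
  Color vertex 3 with color 1 (neighbor of 1)
  Color vertex 4 with color 1 (neighbor of 1)
  Color vertex 5 with color 1 (neighbor of 1)

Step 2: Conflict found! Vertices 2 and 5 are adjacent but have the same color.
This means the graph contains an odd cycle.

The graph is NOT bipartite.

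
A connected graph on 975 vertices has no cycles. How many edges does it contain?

A tree on n vertices always has exactly n - 1 edges.
For n = 975: edges = 975 - 1 = 974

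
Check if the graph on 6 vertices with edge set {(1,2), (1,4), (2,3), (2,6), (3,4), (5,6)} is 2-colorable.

Step 1: Attempt 2-coloring using BFS:
  Start at vertex 1, assign color 0
  Color vertex 2 with color 1 (neighbor of 1)
  Color vertex 4 with color 1 (neighbor of 1)
  Color vertex 3 with color 0 (neighbor of 2)
  Color vertex 6 with color 0 (neighbor of 2)
  Color vertex 5 with color 1 (neighbor of 6)

Step 2: 2-coloring succeeded. No conflicts found.
  Set A (color 0): {1, 3, 6}
  Set B (color 1): {2, 4, 5}

The graph is bipartite with partition {1, 3, 6}, {2, 4, 5}.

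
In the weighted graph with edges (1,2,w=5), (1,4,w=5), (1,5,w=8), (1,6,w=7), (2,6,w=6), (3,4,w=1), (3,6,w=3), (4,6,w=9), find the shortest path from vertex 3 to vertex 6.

Step 1: Build adjacency list with weights:
  1: 2(w=5), 4(w=5), 5(w=8), 6(w=7)
  2: 1(w=5), 6(w=6)
  3: 4(w=1), 6(w=3)
  4: 1(w=5), 3(w=1), 6(w=9)
  5: 1(w=8)
  6: 1(w=7), 2(w=6), 3(w=3), 4(w=9)

Step 2: Apply Dijkstra's algorithm from vertex 3:
  Visit vertex 3 (distance=0)
    Update dist[4] = 1
    Update dist[6] = 3
  Visit vertex 4 (distance=1)
    Update dist[1] = 6
  Visit vertex 6 (distance=3)
    Update dist[2] = 9

Step 3: Shortest path: 3 -> 6
Total weight: 3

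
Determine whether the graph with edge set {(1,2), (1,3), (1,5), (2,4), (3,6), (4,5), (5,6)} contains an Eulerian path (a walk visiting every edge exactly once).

Step 1: Find the degree of each vertex:
  deg(1) = 3
  deg(2) = 2
  deg(3) = 2
  deg(4) = 2
  deg(5) = 3
  deg(6) = 2

Step 2: Count vertices with odd degree:
  Odd-degree vertices: 1, 5 (2 total)

Step 3: Apply Euler's theorem:
  - Eulerian circuit exists iff graph is connected and all vertices have even degree
  - Eulerian path exists iff graph is connected and has 0 or 2 odd-degree vertices

Graph is connected with exactly 2 odd-degree vertices (1, 5).
Eulerian path exists (starting and ending at the odd-degree vertices), but no Eulerian circuit.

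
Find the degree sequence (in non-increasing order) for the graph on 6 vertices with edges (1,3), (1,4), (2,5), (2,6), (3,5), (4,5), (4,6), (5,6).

Step 1: Count edges incident to each vertex:
  deg(1) = 2 (neighbors: 3, 4)
  deg(2) = 2 (neighbors: 5, 6)
  deg(3) = 2 (neighbors: 1, 5)
  deg(4) = 3 (neighbors: 1, 5, 6)
  deg(5) = 4 (neighbors: 2, 3, 4, 6)
  deg(6) = 3 (neighbors: 2, 4, 5)

Step 2: Sort degrees in non-increasing order:
  Degrees: [2, 2, 2, 3, 4, 3] -> sorted: [4, 3, 3, 2, 2, 2]

Degree sequence: [4, 3, 3, 2, 2, 2]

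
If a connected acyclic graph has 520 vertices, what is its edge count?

A tree on n vertices always has exactly n - 1 edges.
For n = 520: edges = 520 - 1 = 519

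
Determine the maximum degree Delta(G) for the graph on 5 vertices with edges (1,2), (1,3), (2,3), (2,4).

Step 1: Count edges incident to each vertex:
  deg(1) = 2 (neighbors: 2, 3)
  deg(2) = 3 (neighbors: 1, 3, 4)
  deg(3) = 2 (neighbors: 1, 2)
  deg(4) = 1 (neighbors: 2)
  deg(5) = 0 (neighbors: none)

Step 2: Find maximum:
  max(2, 3, 2, 1, 0) = 3 (vertex 2)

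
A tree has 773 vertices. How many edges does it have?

A tree on n vertices always has exactly n - 1 edges.
For n = 773: edges = 773 - 1 = 772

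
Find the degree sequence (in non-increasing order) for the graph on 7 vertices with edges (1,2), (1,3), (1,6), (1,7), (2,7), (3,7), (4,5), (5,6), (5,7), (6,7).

Step 1: Count edges incident to each vertex:
  deg(1) = 4 (neighbors: 2, 3, 6, 7)
  deg(2) = 2 (neighbors: 1, 7)
  deg(3) = 2 (neighbors: 1, 7)
  deg(4) = 1 (neighbors: 5)
  deg(5) = 3 (neighbors: 4, 6, 7)
  deg(6) = 3 (neighbors: 1, 5, 7)
  deg(7) = 5 (neighbors: 1, 2, 3, 5, 6)

Step 2: Sort degrees in non-increasing order:
  Degrees: [4, 2, 2, 1, 3, 3, 5] -> sorted: [5, 4, 3, 3, 2, 2, 1]

Degree sequence: [5, 4, 3, 3, 2, 2, 1]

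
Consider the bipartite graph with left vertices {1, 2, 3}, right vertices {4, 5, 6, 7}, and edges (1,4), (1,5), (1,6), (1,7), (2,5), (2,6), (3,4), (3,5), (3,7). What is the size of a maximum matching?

Step 1: List the neighbors of each left vertex:
  1: 4, 5, 6, 7
  2: 5, 6
  3: 4, 5, 7

Step 2: Greedily match left vertices, then look for augmenting paths:
  Match 1 -- 4
  Match 2 -- 5
  Match 3 -- 7
  No augmenting path remains.

Step 3: Verify this is maximum:
  Matching size 3 = min(|L|, |R|) = min(3, 4), which is an upper bound, so this matching is maximum.

Maximum matching: {(1,4), (2,5), (3,7)}
Size: 3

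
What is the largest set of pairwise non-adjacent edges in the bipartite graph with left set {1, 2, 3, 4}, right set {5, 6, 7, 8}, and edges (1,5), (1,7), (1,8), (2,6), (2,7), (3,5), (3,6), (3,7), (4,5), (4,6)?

Step 1: List the neighbors of each left vertex:
  1: 5, 7, 8
  2: 6, 7
  3: 5, 6, 7
  4: 5, 6

Step 2: Greedily match left vertices, then look for augmenting paths:
  Match 1 -- 8
  Match 2 -- 6
  Match 3 -- 7
  Match 4 -- 5
  No augmenting path remains.

Step 3: Verify this is maximum:
  Matching size 4 = min(|L|, |R|) = min(4, 4), which is an upper bound, so this matching is maximum.

Maximum matching: {(1,8), (2,6), (3,7), (4,5)}
Size: 4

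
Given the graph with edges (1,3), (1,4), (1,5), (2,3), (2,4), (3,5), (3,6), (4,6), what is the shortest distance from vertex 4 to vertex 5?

Step 1: Build adjacency list:
  1: 3, 4, 5
  2: 3, 4
  3: 1, 2, 5, 6
  4: 1, 2, 6
  5: 1, 3
  6: 3, 4

Step 2: BFS from vertex 4 to find shortest path to 5:
  vertex 1 reached at distance 1
  vertex 2 reached at distance 1
  vertex 6 reached at distance 1
  vertex 3 reached at distance 2
  vertex 5 reached at distance 2

Step 3: Shortest path: 4 -> 1 -> 5
Path length: 2 edges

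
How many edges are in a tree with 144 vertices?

A tree on n vertices always has exactly n - 1 edges.
For n = 144: edges = 144 - 1 = 143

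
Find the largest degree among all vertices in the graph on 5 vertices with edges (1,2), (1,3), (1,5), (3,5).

Step 1: Count edges incident to each vertex:
  deg(1) = 3 (neighbors: 2, 3, 5)
  deg(2) = 1 (neighbors: 1)
  deg(3) = 2 (neighbors: 1, 5)
  deg(4) = 0 (neighbors: none)
  deg(5) = 2 (neighbors: 1, 3)

Step 2: Find maximum:
  max(3, 1, 2, 0, 2) = 3 (vertex 1)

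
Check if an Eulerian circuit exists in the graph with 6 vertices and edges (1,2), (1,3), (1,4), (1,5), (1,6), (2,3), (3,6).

Step 1: Find the degree of each vertex:
  deg(1) = 5
  deg(2) = 2
  deg(3) = 3
  deg(4) = 1
  deg(5) = 1
  deg(6) = 2

Step 2: Count vertices with odd degree:
  Odd-degree vertices: 1, 3, 4, 5 (4 total)

Step 3: Apply Euler's theorem:
  - Eulerian circuit exists iff graph is connected and all vertices have even degree
  - Eulerian path exists iff graph is connected and has 0 or 2 odd-degree vertices

Graph has 4 odd-degree vertices (need 0 or 2).
Neither Eulerian path nor Eulerian circuit exists.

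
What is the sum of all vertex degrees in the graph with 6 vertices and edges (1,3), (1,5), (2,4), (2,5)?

Step 1: Count edges incident to each vertex:
  deg(1) = 2 (neighbors: 3, 5)
  deg(2) = 2 (neighbors: 4, 5)
  deg(3) = 1 (neighbors: 1)
  deg(4) = 1 (neighbors: 2)
  deg(5) = 2 (neighbors: 1, 2)
  deg(6) = 0 (neighbors: none)

Step 2: Sum all degrees:
  2 + 2 + 1 + 1 + 2 + 0 = 8

Verification: sum of degrees = 2 * |E| = 2 * 4 = 8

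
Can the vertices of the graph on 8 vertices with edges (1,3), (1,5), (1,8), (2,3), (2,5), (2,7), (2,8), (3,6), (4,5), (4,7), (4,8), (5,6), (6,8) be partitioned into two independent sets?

Step 1: Attempt 2-coloring using BFS:
  Start at vertex 1, assign color 0
  Color vertex 3 with color 1 (neighbor of 1)
  Color vertex 5 with color 1 (neighbor of 1)
  Color vertex 8 with color 1 (neighbor of 1)
  Color vertex 2 with color 0 (neighbor of 3)
  Color vertex 6 with color 0 (neighbor of 3)
  Color vertex 4 with color 0 (neighbor of 5)
  Color vertex 7 with color 1 (neighbor of 2)

Step 2: 2-coloring succeeded. No conflicts found.
  Set A (color 0): {1, 2, 4, 6}
  Set B (color 1): {3, 5, 7, 8}

The graph is bipartite with partition {1, 2, 4, 6}, {3, 5, 7, 8}.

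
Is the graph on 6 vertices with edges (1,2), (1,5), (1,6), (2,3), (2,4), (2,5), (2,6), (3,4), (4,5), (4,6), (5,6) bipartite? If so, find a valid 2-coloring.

Step 1: Attempt 2-coloring using BFS:
  Start at vertex 1, assign color 0
  Color vertex 2 with color 1 (neighbor of 1)
  Color vertex 5 with color 1 (neighbor of 1)
  Color vertex 6 with color 1 (neighbor of 1)
  Color vertex 3 with color 0 (neighbor of 2)
  Color vertex 4 with color 0 (neighbor of 2)

Step 2: Conflict found! Vertices 2 and 5 are adjacent but have the same color.
This means the graph contains an odd cycle.

The graph is NOT bipartite.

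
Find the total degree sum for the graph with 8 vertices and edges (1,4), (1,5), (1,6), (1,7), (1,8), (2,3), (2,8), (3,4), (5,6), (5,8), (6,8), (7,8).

Step 1: Count edges incident to each vertex:
  deg(1) = 5 (neighbors: 4, 5, 6, 7, 8)
  deg(2) = 2 (neighbors: 3, 8)
  deg(3) = 2 (neighbors: 2, 4)
  deg(4) = 2 (neighbors: 1, 3)
  deg(5) = 3 (neighbors: 1, 6, 8)
  deg(6) = 3 (neighbors: 1, 5, 8)
  deg(7) = 2 (neighbors: 1, 8)
  deg(8) = 5 (neighbors: 1, 2, 5, 6, 7)

Step 2: Sum all degrees:
  5 + 2 + 2 + 2 + 3 + 3 + 2 + 5 = 24

Verification: sum of degrees = 2 * |E| = 2 * 12 = 24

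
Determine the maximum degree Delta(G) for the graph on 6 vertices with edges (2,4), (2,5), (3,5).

Step 1: Count edges incident to each vertex:
  deg(1) = 0 (neighbors: none)
  deg(2) = 2 (neighbors: 4, 5)
  deg(3) = 1 (neighbors: 5)
  deg(4) = 1 (neighbors: 2)
  deg(5) = 2 (neighbors: 2, 3)
  deg(6) = 0 (neighbors: none)

Step 2: Find maximum:
  max(0, 2, 1, 1, 2, 0) = 2 (vertex 2)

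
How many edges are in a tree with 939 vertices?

A tree on n vertices always has exactly n - 1 edges.
For n = 939: edges = 939 - 1 = 938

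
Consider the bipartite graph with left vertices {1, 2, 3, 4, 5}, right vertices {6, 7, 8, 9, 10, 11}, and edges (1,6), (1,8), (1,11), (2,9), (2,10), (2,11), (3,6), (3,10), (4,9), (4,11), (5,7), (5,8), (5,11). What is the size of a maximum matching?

Step 1: List the neighbors of each left vertex:
  1: 6, 8, 11
  2: 9, 10, 11
  3: 6, 10
  4: 9, 11
  5: 7, 8, 11

Step 2: Greedily match left vertices, then look for augmenting paths:
  Match 1 -- 6
  Match 2 -- 9
  Match 3 -- 10
  Match 4 -- 11
  Match 5 -- 7
  No augmenting path remains.

Step 3: Verify this is maximum:
  Matching size 5 = min(|L|, |R|) = min(5, 6), which is an upper bound, so this matching is maximum.

Maximum matching: {(1,6), (2,9), (3,10), (4,11), (5,7)}
Size: 5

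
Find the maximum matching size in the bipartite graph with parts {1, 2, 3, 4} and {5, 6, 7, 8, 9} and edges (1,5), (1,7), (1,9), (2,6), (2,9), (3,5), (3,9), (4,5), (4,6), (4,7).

Step 1: List the neighbors of each left vertex:
  1: 5, 7, 9
  2: 6, 9
  3: 5, 9
  4: 5, 6, 7

Step 2: Greedily match left vertices, then look for augmenting paths:
  Match 1 -- 5
  Match 2 -- 6
  Match 3 -- 9
  Match 4 -- 7
  No augmenting path remains.

Step 3: Verify this is maximum:
  Matching size 4 = min(|L|, |R|) = min(4, 5), which is an upper bound, so this matching is maximum.

Maximum matching: {(1,5), (2,6), (3,9), (4,7)}
Size: 4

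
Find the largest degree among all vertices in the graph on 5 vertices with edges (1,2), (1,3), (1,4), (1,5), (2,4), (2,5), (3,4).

Step 1: Count edges incident to each vertex:
  deg(1) = 4 (neighbors: 2, 3, 4, 5)
  deg(2) = 3 (neighbors: 1, 4, 5)
  deg(3) = 2 (neighbors: 1, 4)
  deg(4) = 3 (neighbors: 1, 2, 3)
  deg(5) = 2 (neighbors: 1, 2)

Step 2: Find maximum:
  max(4, 3, 2, 3, 2) = 4 (vertex 1)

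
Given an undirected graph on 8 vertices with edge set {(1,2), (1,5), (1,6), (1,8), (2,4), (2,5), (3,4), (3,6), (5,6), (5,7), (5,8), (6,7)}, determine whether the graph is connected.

Step 1: Build adjacency list from edges:
  1: 2, 5, 6, 8
  2: 1, 4, 5
  3: 4, 6
  4: 2, 3
  5: 1, 2, 6, 7, 8
  6: 1, 3, 5, 7
  7: 5, 6
  8: 1, 5

Step 2: Run BFS/DFS from vertex 1:
  Visited: {1, 2, 5, 6, 8, 4, 7, 3}
  Reached 8 of 8 vertices

Step 3: All 8 vertices reached from vertex 1, so the graph is connected.
Answer: Yes, the graph is connected.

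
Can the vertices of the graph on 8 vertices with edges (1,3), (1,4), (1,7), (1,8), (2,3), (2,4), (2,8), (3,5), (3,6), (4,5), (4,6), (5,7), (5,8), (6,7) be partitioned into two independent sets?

Step 1: Attempt 2-coloring using BFS:
  Start at vertex 1, assign color 0
  Color vertex 3 with color 1 (neighbor of 1)
  Color vertex 4 with color 1 (neighbor of 1)
  Color vertex 7 with color 1 (neighbor of 1)
  Color vertex 8 with color 1 (neighbor of 1)
  Color vertex 2 with color 0 (neighbor of 3)
  Color vertex 5 with color 0 (neighbor of 3)
  Color vertex 6 with color 0 (neighbor of 3)

Step 2: 2-coloring succeeded. No conflicts found.
  Set A (color 0): {1, 2, 5, 6}
  Set B (color 1): {3, 4, 7, 8}

The graph is bipartite with partition {1, 2, 5, 6}, {3, 4, 7, 8}.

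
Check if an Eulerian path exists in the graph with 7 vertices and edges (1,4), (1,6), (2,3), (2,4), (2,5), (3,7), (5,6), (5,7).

Step 1: Find the degree of each vertex:
  deg(1) = 2
  deg(2) = 3
  deg(3) = 2
  deg(4) = 2
  deg(5) = 3
  deg(6) = 2
  deg(7) = 2

Step 2: Count vertices with odd degree:
  Odd-degree vertices: 2, 5 (2 total)

Step 3: Apply Euler's theorem:
  - Eulerian circuit exists iff graph is connected and all vertices have even degree
  - Eulerian path exists iff graph is connected and has 0 or 2 odd-degree vertices

Graph is connected with exactly 2 odd-degree vertices (2, 5).
Eulerian path exists (starting and ending at the odd-degree vertices), but no Eulerian circuit.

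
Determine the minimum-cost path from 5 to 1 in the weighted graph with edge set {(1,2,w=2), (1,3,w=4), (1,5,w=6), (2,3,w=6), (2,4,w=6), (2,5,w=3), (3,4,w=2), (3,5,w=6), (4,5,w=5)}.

Step 1: Build adjacency list with weights:
  1: 2(w=2), 3(w=4), 5(w=6)
  2: 1(w=2), 3(w=6), 4(w=6), 5(w=3)
  3: 1(w=4), 2(w=6), 4(w=2), 5(w=6)
  4: 2(w=6), 3(w=2), 5(w=5)
  5: 1(w=6), 2(w=3), 3(w=6), 4(w=5)

Step 2: Apply Dijkstra's algorithm from vertex 5:
  Visit vertex 5 (distance=0)
    Update dist[1] = 6
    Update dist[2] = 3
    Update dist[3] = 6
    Update dist[4] = 5
  Visit vertex 2 (distance=3)
    Update dist[1] = 5
  Visit vertex 1 (distance=5)

Step 3: Shortest path: 5 -> 2 -> 1
Total weight: 3 + 2 = 5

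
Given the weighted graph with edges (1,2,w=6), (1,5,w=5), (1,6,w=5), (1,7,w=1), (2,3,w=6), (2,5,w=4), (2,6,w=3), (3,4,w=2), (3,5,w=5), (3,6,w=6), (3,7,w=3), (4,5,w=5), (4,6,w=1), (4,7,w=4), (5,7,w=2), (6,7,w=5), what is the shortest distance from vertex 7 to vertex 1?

Step 1: Build adjacency list with weights:
  1: 2(w=6), 5(w=5), 6(w=5), 7(w=1)
  2: 1(w=6), 3(w=6), 5(w=4), 6(w=3)
  3: 2(w=6), 4(w=2), 5(w=5), 6(w=6), 7(w=3)
  4: 3(w=2), 5(w=5), 6(w=1), 7(w=4)
  5: 1(w=5), 2(w=4), 3(w=5), 4(w=5), 7(w=2)
  6: 1(w=5), 2(w=3), 3(w=6), 4(w=1), 7(w=5)
  7: 1(w=1), 3(w=3), 4(w=4), 5(w=2), 6(w=5)

Step 2: Apply Dijkstra's algorithm from vertex 7:
  Visit vertex 7 (distance=0)
    Update dist[1] = 1
    Update dist[3] = 3
    Update dist[4] = 4
    Update dist[5] = 2
    Update dist[6] = 5
  Visit vertex 1 (distance=1)
    Update dist[2] = 7

Step 3: Shortest path: 7 -> 1
Total weight: 1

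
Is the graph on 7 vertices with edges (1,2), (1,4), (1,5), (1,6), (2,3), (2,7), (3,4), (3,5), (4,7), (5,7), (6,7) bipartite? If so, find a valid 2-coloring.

Step 1: Attempt 2-coloring using BFS:
  Start at vertex 1, assign color 0
  Color vertex 2 with color 1 (neighbor of 1)
  Color vertex 4 with color 1 (neighbor of 1)
  Color vertex 5 with color 1 (neighbor of 1)
  Color vertex 6 with color 1 (neighbor of 1)
  Color vertex 3 with color 0 (neighbor of 2)
  Color vertex 7 with color 0 (neighbor of 2)

Step 2: 2-coloring succeeded. No conflicts found.
  Set A (color 0): {1, 3, 7}
  Set B (color 1): {2, 4, 5, 6}

The graph is bipartite with partition {1, 3, 7}, {2, 4, 5, 6}.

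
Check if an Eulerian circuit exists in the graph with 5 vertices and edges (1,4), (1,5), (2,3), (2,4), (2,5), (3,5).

Step 1: Find the degree of each vertex:
  deg(1) = 2
  deg(2) = 3
  deg(3) = 2
  deg(4) = 2
  deg(5) = 3

Step 2: Count vertices with odd degree:
  Odd-degree vertices: 2, 5 (2 total)

Step 3: Apply Euler's theorem:
  - Eulerian circuit exists iff graph is connected and all vertices have even degree
  - Eulerian path exists iff graph is connected and has 0 or 2 odd-degree vertices

Graph is connected with exactly 2 odd-degree vertices (2, 5).
Eulerian path exists (starting and ending at the odd-degree vertices), but no Eulerian circuit.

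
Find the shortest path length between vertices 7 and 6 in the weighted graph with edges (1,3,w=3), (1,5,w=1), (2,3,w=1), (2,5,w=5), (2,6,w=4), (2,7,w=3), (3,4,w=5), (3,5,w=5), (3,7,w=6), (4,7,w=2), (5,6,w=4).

Step 1: Build adjacency list with weights:
  1: 3(w=3), 5(w=1)
  2: 3(w=1), 5(w=5), 6(w=4), 7(w=3)
  3: 1(w=3), 2(w=1), 4(w=5), 5(w=5), 7(w=6)
  4: 3(w=5), 7(w=2)
  5: 1(w=1), 2(w=5), 3(w=5), 6(w=4)
  6: 2(w=4), 5(w=4)
  7: 2(w=3), 3(w=6), 4(w=2)

Step 2: Apply Dijkstra's algorithm from vertex 7:
  Visit vertex 7 (distance=0)
    Update dist[2] = 3
    Update dist[3] = 6
    Update dist[4] = 2
  Visit vertex 4 (distance=2)
  Visit vertex 2 (distance=3)
    Update dist[3] = 4
    Update dist[5] = 8
    Update dist[6] = 7
  Visit vertex 3 (distance=4)
    Update dist[1] = 7
  Visit vertex 1 (distance=7)
  Visit vertex 6 (distance=7)

Step 3: Shortest path: 7 -> 2 -> 6
Total weight: 3 + 4 = 7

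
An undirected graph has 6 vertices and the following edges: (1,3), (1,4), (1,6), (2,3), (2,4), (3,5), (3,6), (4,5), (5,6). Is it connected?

Step 1: Build adjacency list from edges:
  1: 3, 4, 6
  2: 3, 4
  3: 1, 2, 5, 6
  4: 1, 2, 5
  5: 3, 4, 6
  6: 1, 3, 5

Step 2: Run BFS/DFS from vertex 1:
  Visited: {1, 3, 4, 6, 2, 5}
  Reached 6 of 6 vertices

Step 3: All 6 vertices reached from vertex 1, so the graph is connected.
Answer: Yes, the graph is connected.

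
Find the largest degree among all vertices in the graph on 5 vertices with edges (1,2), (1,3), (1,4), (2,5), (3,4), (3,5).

Step 1: Count edges incident to each vertex:
  deg(1) = 3 (neighbors: 2, 3, 4)
  deg(2) = 2 (neighbors: 1, 5)
  deg(3) = 3 (neighbors: 1, 4, 5)
  deg(4) = 2 (neighbors: 1, 3)
  deg(5) = 2 (neighbors: 2, 3)

Step 2: Find maximum:
  max(3, 2, 3, 2, 2) = 3 (vertex 1)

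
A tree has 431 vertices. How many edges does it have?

A tree on n vertices always has exactly n - 1 edges.
For n = 431: edges = 431 - 1 = 430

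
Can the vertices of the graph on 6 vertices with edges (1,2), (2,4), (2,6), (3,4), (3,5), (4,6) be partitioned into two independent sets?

Step 1: Attempt 2-coloring using BFS:
  Start at vertex 1, assign color 0
  Color vertex 2 with color 1 (neighbor of 1)
  Color vertex 4 with color 0 (neighbor of 2)
  Color vertex 6 with color 0 (neighbor of 2)
  Color vertex 3 with color 1 (neighbor of 4)

Step 2: Conflict found! Vertices 4 and 6 are adjacent but have the same color.
This means the graph contains an odd cycle.

The graph is NOT bipartite.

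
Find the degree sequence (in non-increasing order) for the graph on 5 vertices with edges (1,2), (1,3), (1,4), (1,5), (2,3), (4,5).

Step 1: Count edges incident to each vertex:
  deg(1) = 4 (neighbors: 2, 3, 4, 5)
  deg(2) = 2 (neighbors: 1, 3)
  deg(3) = 2 (neighbors: 1, 2)
  deg(4) = 2 (neighbors: 1, 5)
  deg(5) = 2 (neighbors: 1, 4)

Step 2: Sort degrees in non-increasing order:
  Degrees: [4, 2, 2, 2, 2] -> sorted: [4, 2, 2, 2, 2]

Degree sequence: [4, 2, 2, 2, 2]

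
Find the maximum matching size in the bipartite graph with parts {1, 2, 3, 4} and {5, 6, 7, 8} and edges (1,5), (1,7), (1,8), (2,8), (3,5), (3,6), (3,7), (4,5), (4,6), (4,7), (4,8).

Step 1: List the neighbors of each left vertex:
  1: 5, 7, 8
  2: 8
  3: 5, 6, 7
  4: 5, 6, 7, 8

Step 2: Greedily match left vertices, then look for augmenting paths:
  Match 1 -- 5
  Match 2 -- 8
  Match 3 -- 6
  Match 4 -- 7
  No augmenting path remains.

Step 3: Verify this is maximum:
  Matching size 4 = min(|L|, |R|) = min(4, 4), which is an upper bound, so this matching is maximum.

Maximum matching: {(1,5), (2,8), (3,6), (4,7)}
Size: 4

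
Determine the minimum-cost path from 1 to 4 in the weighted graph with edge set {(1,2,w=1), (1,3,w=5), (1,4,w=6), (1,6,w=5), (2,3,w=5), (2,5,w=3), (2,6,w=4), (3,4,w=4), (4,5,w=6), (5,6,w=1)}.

Step 1: Build adjacency list with weights:
  1: 2(w=1), 3(w=5), 4(w=6), 6(w=5)
  2: 1(w=1), 3(w=5), 5(w=3), 6(w=4)
  3: 1(w=5), 2(w=5), 4(w=4)
  4: 1(w=6), 3(w=4), 5(w=6)
  5: 2(w=3), 4(w=6), 6(w=1)
  6: 1(w=5), 2(w=4), 5(w=1)

Step 2: Apply Dijkstra's algorithm from vertex 1:
  Visit vertex 1 (distance=0)
    Update dist[2] = 1
    Update dist[3] = 5
    Update dist[4] = 6
    Update dist[6] = 5
  Visit vertex 2 (distance=1)
    Update dist[5] = 4
  Visit vertex 5 (distance=4)
  Visit vertex 3 (distance=5)
  Visit vertex 6 (distance=5)
  Visit vertex 4 (distance=6)

Step 3: Shortest path: 1 -> 4
Total weight: 6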